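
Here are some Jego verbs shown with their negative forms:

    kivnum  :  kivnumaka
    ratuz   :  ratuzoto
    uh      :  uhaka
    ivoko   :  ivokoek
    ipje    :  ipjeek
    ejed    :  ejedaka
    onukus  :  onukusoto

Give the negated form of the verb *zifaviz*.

The suffix is conditioned by the final sound: -oto when the stem ends in a sibilant (*ratuz*, *onukus*); -aka when the stem ends in a non-sibilant consonant (*kivnum*, *uh*, *ejed*); -ek when the stem ends in a vowel (*ivoko*, *ipje*).
Since the final sound of *zifaviz* is /z/ (a sibilant), it takes -oto, giving *zifavizoto*.

zifavizoto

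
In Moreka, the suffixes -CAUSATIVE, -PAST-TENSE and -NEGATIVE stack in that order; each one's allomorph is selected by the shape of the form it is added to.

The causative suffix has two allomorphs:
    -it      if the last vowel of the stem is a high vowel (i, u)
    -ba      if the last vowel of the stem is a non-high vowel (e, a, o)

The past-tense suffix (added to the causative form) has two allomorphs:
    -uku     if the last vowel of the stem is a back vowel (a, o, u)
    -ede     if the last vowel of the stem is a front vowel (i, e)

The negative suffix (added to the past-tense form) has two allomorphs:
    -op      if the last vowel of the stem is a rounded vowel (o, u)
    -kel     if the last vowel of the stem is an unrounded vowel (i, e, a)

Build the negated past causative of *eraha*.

The last vowel of *eraha* is /a/, which is a non-high vowel, so the causative suffix is -ba, giving *erahaba*.
Since the last vowel of the causative form *erahaba* is /a/ (a back vowel), it takes -uku, giving *erahabauku*.
The past-tense form *erahabauku* — last vowel /u/ (a rounded vowel) → -op → *erahabaukuop*.

erahabaukuop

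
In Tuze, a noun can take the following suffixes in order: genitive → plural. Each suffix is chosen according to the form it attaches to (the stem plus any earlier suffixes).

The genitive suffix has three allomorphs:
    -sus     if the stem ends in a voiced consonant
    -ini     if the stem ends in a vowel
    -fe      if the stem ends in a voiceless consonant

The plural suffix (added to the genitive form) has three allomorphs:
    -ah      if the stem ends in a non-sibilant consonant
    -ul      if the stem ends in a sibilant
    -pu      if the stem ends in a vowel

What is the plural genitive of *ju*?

*ju*: final sound = /u/, a vowel → -ini → *juini*.
Since the final sound of the genitive form *juini* is /i/ (a vowel), it takes -pu, giving *juinipu*.

juinipu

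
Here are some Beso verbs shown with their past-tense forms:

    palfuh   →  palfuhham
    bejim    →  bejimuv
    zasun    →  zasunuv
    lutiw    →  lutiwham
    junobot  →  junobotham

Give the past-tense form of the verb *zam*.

zamuv

The alternation tracks the final consonant of the stem — -uv when the stem ends in a nasal (*bejim*, *zasun*); -ham when the stem ends in a non-nasal consonant (*palfuh*, *lutiw*, *junobot*).
Since the final consonant of *zam* is /m/ (a nasal), it takes -uv, giving *zamuv*.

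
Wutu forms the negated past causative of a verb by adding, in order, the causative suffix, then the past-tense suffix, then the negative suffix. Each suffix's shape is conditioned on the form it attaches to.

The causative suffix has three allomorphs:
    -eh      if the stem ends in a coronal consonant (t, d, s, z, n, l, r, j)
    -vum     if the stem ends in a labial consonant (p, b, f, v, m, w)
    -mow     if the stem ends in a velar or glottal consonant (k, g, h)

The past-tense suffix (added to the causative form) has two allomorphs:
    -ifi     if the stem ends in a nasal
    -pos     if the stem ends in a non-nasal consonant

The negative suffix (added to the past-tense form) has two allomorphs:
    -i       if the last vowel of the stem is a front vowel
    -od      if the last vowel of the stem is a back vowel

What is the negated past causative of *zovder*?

zovderehposod

The final consonant of *zovder* is /r/, which is coronal, so the causative suffix is -eh, giving *zovdereh*.
The causative form *zovdereh*: final consonant = /h/, non-nasal → -pos → *zovderehpos*.
Since the last vowel of the past-tense form *zovderehpos* is /o/ (a back vowel), it takes -od, giving *zovderehposod*.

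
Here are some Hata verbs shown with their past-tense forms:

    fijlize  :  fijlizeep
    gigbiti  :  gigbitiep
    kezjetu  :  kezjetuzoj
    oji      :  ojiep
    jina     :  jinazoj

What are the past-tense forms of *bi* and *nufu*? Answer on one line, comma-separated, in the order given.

biep, nufuzoj

The suffix is conditioned by the last vowel: -ep when the last vowel of the stem is a front vowel (*fijlize*, *gigbiti*, *oji*); -zoj when the last vowel of the stem is a back vowel (*kezjetu*, *jina*).
*bi*: last vowel = /i/, a front vowel → -ep → *biep*.
Since the last vowel of *nufu* is /u/ (a back vowel), it takes -zoj, giving *nufuzoj*.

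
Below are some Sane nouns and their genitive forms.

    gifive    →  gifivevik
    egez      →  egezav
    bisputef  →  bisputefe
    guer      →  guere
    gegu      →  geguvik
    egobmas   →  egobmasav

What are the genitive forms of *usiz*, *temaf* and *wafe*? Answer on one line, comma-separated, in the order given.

The pattern is sibilance of the final sound: -av when the stem ends in a sibilant (*egez*, *egobmas*); -e when the stem ends in a non-sibilant consonant (*bisputef*, *guer*); -vik when the stem ends in a vowel (*gifive*, *gegu*).
The final sound of *usiz* is /z/, which is a sibilant, so the suffix is -av, giving *usizav*.
Since the final sound of *temaf* is /f/ (a non-sibilant consonant), it takes -e, giving *temafe*.
Since the final sound of *wafe* is /e/ (a vowel), it takes -vik, giving *wafevik*.

usizav, temafe, wafevik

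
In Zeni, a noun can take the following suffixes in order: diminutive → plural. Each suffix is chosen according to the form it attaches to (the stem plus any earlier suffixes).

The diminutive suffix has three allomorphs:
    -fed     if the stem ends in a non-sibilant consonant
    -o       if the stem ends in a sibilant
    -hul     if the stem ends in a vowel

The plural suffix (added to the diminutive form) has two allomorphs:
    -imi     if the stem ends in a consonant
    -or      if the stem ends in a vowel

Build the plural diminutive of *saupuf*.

*saupuf*: final sound = /f/, a non-sibilant consonant → -fed → *saupuffed*.
The diminutive form *saupuffed* — final sound /d/ (a consonant) → -imi → *saupuffedimi*.

saupuffedimi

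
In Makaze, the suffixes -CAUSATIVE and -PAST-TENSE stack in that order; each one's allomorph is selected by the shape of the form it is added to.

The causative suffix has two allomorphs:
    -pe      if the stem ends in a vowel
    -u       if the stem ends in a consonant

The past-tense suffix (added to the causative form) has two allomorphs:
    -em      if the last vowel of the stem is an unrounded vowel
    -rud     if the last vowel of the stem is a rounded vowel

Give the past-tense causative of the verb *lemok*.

*lemok* — final sound /k/ (a consonant) → -u → *lemoku*.
The causative form *lemoku*: last vowel = /u/, a rounded vowel → -rud → *lemokurud*.

lemokurud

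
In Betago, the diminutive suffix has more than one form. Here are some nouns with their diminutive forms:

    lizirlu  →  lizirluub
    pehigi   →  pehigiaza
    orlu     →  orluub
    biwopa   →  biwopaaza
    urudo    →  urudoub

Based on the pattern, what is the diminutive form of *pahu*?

pahuub

The suffix is conditioned by the last vowel: -ub when the last vowel of the stem is a rounded vowel (*lizirlu*, *orlu*, *urudo*); -aza when the last vowel of the stem is an unrounded vowel (*pehigi*, *biwopa*).
*pahu*: last vowel = /u/, a rounded vowel → -ub → *pahuub*.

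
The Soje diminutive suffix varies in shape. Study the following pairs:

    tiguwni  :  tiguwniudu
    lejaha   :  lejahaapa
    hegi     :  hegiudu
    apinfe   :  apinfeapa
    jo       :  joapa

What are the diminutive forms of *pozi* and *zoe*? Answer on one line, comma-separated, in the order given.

The pattern is height harmony: -udu when the last vowel of the stem is a high vowel (*tiguwni*, *hegi*); -apa when the last vowel of the stem is a non-high vowel (*lejaha*, *apinfe*, *jo*).
Since the last vowel of *pozi* is /i/ (a high vowel), it takes -udu, giving *poziudu*.
The last vowel of *zoe* is /e/, which is a non-high vowel, so the suffix is -apa, giving *zoeapa*.

poziudu, zoeapa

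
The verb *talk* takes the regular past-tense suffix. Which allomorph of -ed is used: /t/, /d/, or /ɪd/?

The stem *talk* ends in a voiceless consonant other than /t/.
The -ed suffix is realized as /ɪd/ after /t, d/; as /t/ after other voiceless consonants; and as /d/ after other voiced sounds.
So -ed on *talk* is pronounced /t/.

/t/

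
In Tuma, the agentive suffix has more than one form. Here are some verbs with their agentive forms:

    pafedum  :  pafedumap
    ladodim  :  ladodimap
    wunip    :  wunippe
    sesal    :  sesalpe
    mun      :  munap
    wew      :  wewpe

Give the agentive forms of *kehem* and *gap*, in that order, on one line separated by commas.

kehemap, gappe

Looking at the final consonant of each stem: -ap when the stem ends in a nasal (*pafedum*, *ladodim*, *mun*); -pe when the stem ends in a non-nasal consonant (*wunip*, *sesal*, *wew*).
Since the final consonant of *kehem* is /m/ (a nasal), it takes -ap, giving *kehemap*.
*gap*: final consonant = /p/, non-nasal → -pe → *gappe*.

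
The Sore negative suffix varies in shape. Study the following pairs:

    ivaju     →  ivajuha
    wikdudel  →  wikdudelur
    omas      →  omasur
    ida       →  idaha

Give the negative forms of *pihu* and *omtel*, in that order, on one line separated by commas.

pihuha, omtelur

Looking at the final sound of each stem: -ur when the stem ends in a consonant (*wikdudel*, *omas*); -ha when the stem ends in a vowel (*ivaju*, *ida*).
*pihu*: final sound = /u/, a vowel → -ha → *pihuha*.
The final sound of *omtel* is /l/, which is a consonant, so the suffix is -ur, giving *omtelur*.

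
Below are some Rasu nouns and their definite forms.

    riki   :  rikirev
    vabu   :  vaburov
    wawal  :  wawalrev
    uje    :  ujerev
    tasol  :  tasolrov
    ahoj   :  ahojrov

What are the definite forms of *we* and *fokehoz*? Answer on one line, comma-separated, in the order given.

The suffix is conditioned by the last vowel: -rov when the last vowel of the stem is a rounded vowel (*vabu*, *tasol*, *ahoj*); -rev when the last vowel of the stem is an unrounded vowel (*riki*, *wawal*, *uje*).
*we* — last vowel /e/ (an unrounded vowel) → -rev → *werev*.
Since the last vowel of *fokehoz* is /o/ (a rounded vowel), it takes -rov, giving *fokehozrov*.

werev, fokehozrov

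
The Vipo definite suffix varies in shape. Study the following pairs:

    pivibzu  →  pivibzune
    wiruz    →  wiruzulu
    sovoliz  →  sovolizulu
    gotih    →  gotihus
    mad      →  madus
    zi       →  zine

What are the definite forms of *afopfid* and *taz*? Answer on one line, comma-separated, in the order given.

The suffix is conditioned by the final sound: -ulu when the stem ends in a sibilant (*wiruz*, *sovoliz*); -us when the stem ends in a non-sibilant consonant (*gotih*, *mad*); -ne when the stem ends in a vowel (*pivibzu*, *zi*).
The final sound of *afopfid* is /d/, which is a non-sibilant consonant, so the suffix is -us, giving *afopfidus*.
*taz*: final sound = /z/, a sibilant → -ulu → *tazulu*.

afopfidus, tazulu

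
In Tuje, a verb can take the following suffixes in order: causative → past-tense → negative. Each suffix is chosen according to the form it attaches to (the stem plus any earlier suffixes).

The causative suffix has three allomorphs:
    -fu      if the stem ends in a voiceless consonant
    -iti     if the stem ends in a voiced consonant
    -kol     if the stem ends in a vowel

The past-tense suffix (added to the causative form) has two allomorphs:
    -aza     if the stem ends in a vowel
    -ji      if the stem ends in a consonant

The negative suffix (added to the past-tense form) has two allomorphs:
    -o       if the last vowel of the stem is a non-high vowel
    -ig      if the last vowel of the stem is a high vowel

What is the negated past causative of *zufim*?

*zufim*: final sound = /m/, a voiced consonant → -iti → *zufimiti*.
The causative form *zufimiti* — final sound /i/ (a vowel) → -aza → *zufimitiaza*.
Since the last vowel of the past-tense form *zufimitiaza* is /a/ (a non-high vowel), it takes -o, giving *zufimitiazao*.

zufimitiazao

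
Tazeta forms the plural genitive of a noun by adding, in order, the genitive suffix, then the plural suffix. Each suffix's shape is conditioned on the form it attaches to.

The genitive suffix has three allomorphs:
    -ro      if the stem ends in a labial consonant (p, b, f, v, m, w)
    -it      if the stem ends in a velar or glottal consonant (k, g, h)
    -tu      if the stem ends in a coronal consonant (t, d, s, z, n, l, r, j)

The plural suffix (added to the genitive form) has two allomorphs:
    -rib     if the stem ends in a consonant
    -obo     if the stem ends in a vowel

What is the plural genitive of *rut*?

*rut*: final consonant = /t/, coronal → -tu → *ruttu*.
The final sound of the genitive form *ruttu* is /u/, which is a vowel, so the plural suffix is -obo, giving *ruttuobo*.

ruttuobo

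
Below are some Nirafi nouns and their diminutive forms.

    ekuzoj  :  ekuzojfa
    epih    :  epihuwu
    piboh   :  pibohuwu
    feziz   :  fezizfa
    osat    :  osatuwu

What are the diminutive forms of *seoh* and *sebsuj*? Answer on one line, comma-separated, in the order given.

Looking at the final consonant of each stem: -uwu when the stem ends in a voiceless consonant (*epih*, *piboh*, *osat*); -fa when the stem ends in a voiced consonant (*ekuzoj*, *feziz*).
The final consonant of *seoh* is /h/, which is voiceless, so the suffix is -uwu, giving *seohuwu*.
Since the final consonant of *sebsuj* is /j/ (voiced), it takes -fa, giving *sebsujfa*.

seohuwu, sebsujfa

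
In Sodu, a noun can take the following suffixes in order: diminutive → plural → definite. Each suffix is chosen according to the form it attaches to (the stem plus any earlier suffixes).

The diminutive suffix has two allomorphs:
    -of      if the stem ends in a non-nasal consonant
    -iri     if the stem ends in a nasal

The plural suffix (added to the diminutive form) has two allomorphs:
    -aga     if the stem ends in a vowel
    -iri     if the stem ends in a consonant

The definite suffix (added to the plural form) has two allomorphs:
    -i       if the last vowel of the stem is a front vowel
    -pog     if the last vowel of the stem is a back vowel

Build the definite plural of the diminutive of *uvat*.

The final consonant of *uvat* is /t/, which is non-nasal, so the diminutive suffix is -of, giving *uvatof*.
Since the final sound of the diminutive form *uvatof* is /f/ (a consonant), it takes -iri, giving *uvatofiri*.
The plural form *uvatofiri* — last vowel /i/ (a front vowel) → -i → *uvatofirii*.

uvatofirii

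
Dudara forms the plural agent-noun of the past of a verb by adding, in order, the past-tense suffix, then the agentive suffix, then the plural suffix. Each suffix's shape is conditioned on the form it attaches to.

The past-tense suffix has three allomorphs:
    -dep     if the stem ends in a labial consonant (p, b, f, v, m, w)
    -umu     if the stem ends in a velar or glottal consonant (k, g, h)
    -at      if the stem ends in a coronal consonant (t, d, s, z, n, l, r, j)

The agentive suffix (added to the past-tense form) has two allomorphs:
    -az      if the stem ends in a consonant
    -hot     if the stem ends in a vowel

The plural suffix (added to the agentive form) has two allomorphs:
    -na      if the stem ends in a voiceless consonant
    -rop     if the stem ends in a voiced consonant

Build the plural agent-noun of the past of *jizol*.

jizolatazrop

The final consonant of *jizol* is /l/, which is coronal, so the past-tense suffix is -at, giving *jizolat*.
The past-tense form *jizolat* — final sound /t/ (a consonant) → -az → *jizolataz*.
The final consonant of the agentive form *jizolataz* is /z/, which is voiced, so the plural suffix is -rop, giving *jizolatazrop*.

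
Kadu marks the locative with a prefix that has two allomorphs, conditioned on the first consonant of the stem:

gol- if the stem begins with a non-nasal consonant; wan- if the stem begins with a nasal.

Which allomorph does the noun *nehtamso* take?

wan-

*nehtamso*: first consonant = /n/, a nasal → wan-.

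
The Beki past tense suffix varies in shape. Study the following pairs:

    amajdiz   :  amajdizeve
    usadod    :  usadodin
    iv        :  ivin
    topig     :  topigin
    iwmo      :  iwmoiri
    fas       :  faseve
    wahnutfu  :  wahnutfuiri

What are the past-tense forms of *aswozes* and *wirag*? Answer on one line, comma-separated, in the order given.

The alternation tracks the final sound of the stem — -eve when the stem ends in a sibilant (*amajdiz*, *fas*); -in when the stem ends in a non-sibilant consonant (*usadod*, *iv*, *topig*); -iri when the stem ends in a vowel (*iwmo*, *wahnutfu*).
The final sound of *aswozes* is /s/, which is a sibilant, so the suffix is -eve, giving *aswozeseve*.
*wirag*: final sound = /g/, a non-sibilant consonant → -in → *wiragin*.

aswozeseve, wiragin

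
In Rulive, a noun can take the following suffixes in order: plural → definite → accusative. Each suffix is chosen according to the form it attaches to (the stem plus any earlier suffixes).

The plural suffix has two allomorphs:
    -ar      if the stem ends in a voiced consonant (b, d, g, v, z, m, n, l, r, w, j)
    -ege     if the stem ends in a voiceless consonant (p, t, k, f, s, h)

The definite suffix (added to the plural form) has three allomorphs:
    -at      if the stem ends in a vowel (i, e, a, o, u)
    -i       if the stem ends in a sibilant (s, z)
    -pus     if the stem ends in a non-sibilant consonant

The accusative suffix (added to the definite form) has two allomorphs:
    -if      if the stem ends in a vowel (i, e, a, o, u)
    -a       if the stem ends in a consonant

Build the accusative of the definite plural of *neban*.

nebanarpusa

*neban*: final consonant = /n/, voiced → -ar → *nebanar*.
The plural form *nebanar* — final sound /r/ (a non-sibilant consonant) → -pus → *nebanarpus*.
The definite form *nebanarpus* — final sound /s/ (a consonant) → -a → *nebanarpusa*.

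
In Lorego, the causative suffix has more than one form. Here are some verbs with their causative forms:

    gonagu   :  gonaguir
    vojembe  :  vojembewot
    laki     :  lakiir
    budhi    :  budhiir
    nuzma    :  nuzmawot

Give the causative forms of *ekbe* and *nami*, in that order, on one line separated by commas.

ekbewot, namiir

Looking at the last vowel of each stem: -ir when the last vowel of the stem is a high vowel (*gonagu*, *laki*, *budhi*); -wot when the last vowel of the stem is a non-high vowel (*vojembe*, *nuzma*).
The last vowel of *ekbe* is /e/, which is a non-high vowel, so the suffix is -wot, giving *ekbewot*.
The last vowel of *nami* is /i/, which is a high vowel, so the suffix is -ir, giving *namiir*.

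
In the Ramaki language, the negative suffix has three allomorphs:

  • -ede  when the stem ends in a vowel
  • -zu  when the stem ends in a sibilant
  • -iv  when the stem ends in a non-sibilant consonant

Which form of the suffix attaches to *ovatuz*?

-zu

Since the final sound of *ovatuz* is /z/ (a sibilant), it takes -zu.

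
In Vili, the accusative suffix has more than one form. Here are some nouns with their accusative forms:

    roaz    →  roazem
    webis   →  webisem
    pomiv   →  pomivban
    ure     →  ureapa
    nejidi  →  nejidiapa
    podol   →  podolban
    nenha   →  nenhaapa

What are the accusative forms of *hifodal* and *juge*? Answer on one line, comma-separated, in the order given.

hifodalban, jugeapa

The alternation tracks the final sound of the stem — -em when the stem ends in a sibilant (*roaz*, *webis*); -ban when the stem ends in a non-sibilant consonant (*pomiv*, *podol*); -apa when the stem ends in a vowel (*ure*, *nejidi*, *nenha*).
The final sound of *hifodal* is /l/, which is a non-sibilant consonant, so the suffix is -ban, giving *hifodalban*.
*juge* — final sound /e/ (a vowel) → -apa → *jugeapa*.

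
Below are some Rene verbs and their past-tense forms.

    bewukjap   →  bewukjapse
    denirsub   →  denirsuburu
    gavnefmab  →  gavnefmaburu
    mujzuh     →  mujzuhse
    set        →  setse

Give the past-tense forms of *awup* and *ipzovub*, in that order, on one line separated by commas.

The alternation tracks the final consonant of the stem — -se when the stem ends in a voiceless consonant (*bewukjap*, *mujzuh*, *set*); -uru when the stem ends in a voiced consonant (*denirsub*, *gavnefmab*).
*awup*: final consonant = /p/, voiceless → -se → *awupse*.
*ipzovub* — final consonant /b/ (voiced) → -uru → *ipzovuburu*.

awupse, ipzovuburu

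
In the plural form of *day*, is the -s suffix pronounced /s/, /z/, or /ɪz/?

/z/

The stem *day* ends in a voiced non-sibilant sound.
The plural suffix surfaces as /ɪz/ after sibilants, /s/ after other voiceless consonants, and /z/ after other voiced sounds.
So the plural -s on *day* is pronounced /z/.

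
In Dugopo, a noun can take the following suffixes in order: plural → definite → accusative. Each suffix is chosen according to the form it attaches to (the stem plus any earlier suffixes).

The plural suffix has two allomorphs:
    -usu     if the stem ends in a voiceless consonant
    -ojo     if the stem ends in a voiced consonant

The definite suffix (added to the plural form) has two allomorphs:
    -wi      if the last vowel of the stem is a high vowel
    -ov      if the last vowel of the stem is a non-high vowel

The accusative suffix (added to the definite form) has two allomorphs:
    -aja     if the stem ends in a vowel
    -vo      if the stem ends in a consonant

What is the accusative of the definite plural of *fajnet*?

Since the final consonant of *fajnet* is /t/ (voiceless), it takes -usu, giving *fajnetusu*.
The plural form *fajnetusu* — last vowel /u/ (a high vowel) → -wi → *fajnetusuwi*.
The final sound of the definite form *fajnetusuwi* is /i/, which is a vowel, so the accusative suffix is -aja, giving *fajnetusuwiaja*.

fajnetusuwiaja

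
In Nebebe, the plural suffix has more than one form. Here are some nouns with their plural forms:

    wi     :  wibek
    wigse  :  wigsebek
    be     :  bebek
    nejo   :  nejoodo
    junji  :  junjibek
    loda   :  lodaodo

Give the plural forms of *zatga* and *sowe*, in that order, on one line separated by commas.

zatgaodo, sowebek

The pattern is front/back vowel harmony: -bek when the last vowel of the stem is a front vowel (*wi*, *wigse*, *be*, *junji*); -odo when the last vowel of the stem is a back vowel (*nejo*, *loda*).
*zatga*: last vowel = /a/, a back vowel → -odo → *zatgaodo*.
Since the last vowel of *sowe* is /e/ (a front vowel), it takes -bek, giving *sowebek*.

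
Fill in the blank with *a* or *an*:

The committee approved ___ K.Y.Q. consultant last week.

The indefinite article is chosen by the initial *sound* of the following word, not its spelling.
The initialism *K.Y.Q.* is read letter by letter; the first letter, K, is pronounced /keɪ/, which begins with a consonant sound.
So the article is *a*: The committee approved a K.Y.Q. consultant last week.

a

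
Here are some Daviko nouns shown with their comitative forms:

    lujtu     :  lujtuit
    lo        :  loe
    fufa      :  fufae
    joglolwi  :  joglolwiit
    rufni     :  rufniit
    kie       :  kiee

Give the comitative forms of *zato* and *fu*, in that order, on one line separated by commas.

The pattern is height harmony: -it when the last vowel of the stem is a high vowel (*lujtu*, *joglolwi*, *rufni*); -e when the last vowel of the stem is a non-high vowel (*lo*, *fufa*, *kie*).
Since the last vowel of *zato* is /o/ (a non-high vowel), it takes -e, giving *zatoe*.
*fu* — last vowel /u/ (a high vowel) → -it → *fuit*.

zatoe, fuit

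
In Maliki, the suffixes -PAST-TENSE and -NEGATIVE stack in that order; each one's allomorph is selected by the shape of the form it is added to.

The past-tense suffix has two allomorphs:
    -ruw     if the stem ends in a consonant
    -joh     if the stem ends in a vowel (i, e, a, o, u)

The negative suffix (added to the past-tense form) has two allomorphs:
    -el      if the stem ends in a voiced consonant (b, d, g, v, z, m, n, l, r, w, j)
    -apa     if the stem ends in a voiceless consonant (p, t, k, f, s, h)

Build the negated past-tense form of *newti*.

*newti* — final sound /i/ (a vowel) → -joh → *newtijoh*.
Since the final consonant of the past-tense form *newtijoh* is /h/ (voiceless), it takes -apa, giving *newtijohapa*.

newtijohapa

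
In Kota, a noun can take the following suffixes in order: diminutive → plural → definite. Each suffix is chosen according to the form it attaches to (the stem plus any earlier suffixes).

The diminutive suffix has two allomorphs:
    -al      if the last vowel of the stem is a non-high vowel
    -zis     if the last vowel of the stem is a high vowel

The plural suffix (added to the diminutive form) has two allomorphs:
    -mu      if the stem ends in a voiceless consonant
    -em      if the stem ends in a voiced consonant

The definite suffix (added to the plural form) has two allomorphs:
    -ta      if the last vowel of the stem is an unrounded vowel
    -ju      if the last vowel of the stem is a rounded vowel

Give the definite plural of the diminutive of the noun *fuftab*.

fuftabalemta

The last vowel of *fuftab* is /a/, which is a non-high vowel, so the diminutive suffix is -al, giving *fuftabal*.
The final consonant of the diminutive form *fuftabal* is /l/, which is voiced, so the plural suffix is -em, giving *fuftabalem*.
The last vowel of the plural form *fuftabalem* is /e/, which is an unrounded vowel, so the definite suffix is -ta, giving *fuftabalemta*.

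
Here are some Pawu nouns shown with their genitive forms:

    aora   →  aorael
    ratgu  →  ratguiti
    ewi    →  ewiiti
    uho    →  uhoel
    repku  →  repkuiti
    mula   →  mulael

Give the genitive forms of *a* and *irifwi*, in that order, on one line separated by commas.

ael, irifwiiti

The suffix is conditioned by the last vowel: -iti when the last vowel of the stem is a high vowel (*ratgu*, *ewi*, *repku*); -el when the last vowel of the stem is a non-high vowel (*aora*, *uho*, *mula*).
*a*: last vowel = /a/, a non-high vowel → -el → *ael*.
*irifwi*: last vowel = /i/, a high vowel → -iti → *irifwiiti*.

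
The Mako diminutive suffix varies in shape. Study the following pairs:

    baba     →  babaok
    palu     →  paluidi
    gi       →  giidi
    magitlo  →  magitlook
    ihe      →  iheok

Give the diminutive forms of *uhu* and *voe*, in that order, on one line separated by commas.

The suffix is conditioned by the last vowel: -idi when the last vowel of the stem is a high vowel (*palu*, *gi*); -ok when the last vowel of the stem is a non-high vowel (*baba*, *magitlo*, *ihe*).
Since the last vowel of *uhu* is /u/ (a high vowel), it takes -idi, giving *uhuidi*.
*voe*: last vowel = /e/, a non-high vowel → -ok → *voeok*.

uhuidi, voeok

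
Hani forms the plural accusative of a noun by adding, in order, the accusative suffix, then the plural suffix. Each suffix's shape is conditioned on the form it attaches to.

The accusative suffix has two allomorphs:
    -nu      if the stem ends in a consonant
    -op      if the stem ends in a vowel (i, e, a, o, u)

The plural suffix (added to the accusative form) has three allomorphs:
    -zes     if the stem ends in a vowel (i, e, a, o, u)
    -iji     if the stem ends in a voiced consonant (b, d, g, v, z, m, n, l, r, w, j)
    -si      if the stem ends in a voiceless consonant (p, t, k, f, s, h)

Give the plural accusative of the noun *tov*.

The final sound of *tov* is /v/, which is a consonant, so the accusative suffix is -nu, giving *tovnu*.
The final sound of the accusative form *tovnu* is /u/, which is a vowel, so the plural suffix is -zes, giving *tovnuzes*.

tovnuzes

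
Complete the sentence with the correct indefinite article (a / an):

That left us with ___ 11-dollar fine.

an

The indefinite article is chosen by the initial *sound* of the following word, not its spelling.
The number *11* is spoken "eleven", beginning with /ɪˈlɛvən/ — a vowel sound.
So the article is *an*: That left us with an 11-dollar fine.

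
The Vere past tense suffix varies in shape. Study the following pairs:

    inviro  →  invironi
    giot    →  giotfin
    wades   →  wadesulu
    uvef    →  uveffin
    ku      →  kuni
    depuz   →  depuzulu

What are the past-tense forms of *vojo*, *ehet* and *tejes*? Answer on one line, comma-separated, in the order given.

vojoni, ehetfin, tejesulu

The suffix is conditioned by the final sound: -ulu when the stem ends in a sibilant (*wades*, *depuz*); -fin when the stem ends in a non-sibilant consonant (*giot*, *uvef*); -ni when the stem ends in a vowel (*inviro*, *ku*).
The final sound of *vojo* is /o/, which is a vowel, so the suffix is -ni, giving *vojoni*.
The final sound of *ehet* is /t/, which is a non-sibilant consonant, so the suffix is -fin, giving *ehetfin*.
*tejes* — final sound /s/ (a sibilant) → -ulu → *tejesulu*.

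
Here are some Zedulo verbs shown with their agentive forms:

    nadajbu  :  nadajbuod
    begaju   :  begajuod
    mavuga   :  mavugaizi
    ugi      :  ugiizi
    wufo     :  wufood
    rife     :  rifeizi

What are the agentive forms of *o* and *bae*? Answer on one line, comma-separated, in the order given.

ood, baeizi

The suffix is conditioned by the last vowel: -od when the last vowel of the stem is a rounded vowel (*nadajbu*, *begaju*, *wufo*); -izi when the last vowel of the stem is an unrounded vowel (*mavuga*, *ugi*, *rife*).
Since the last vowel of *o* is /o/ (a rounded vowel), it takes -od, giving *ood*.
The last vowel of *bae* is /e/, which is an unrounded vowel, so the suffix is -izi, giving *baeizi*.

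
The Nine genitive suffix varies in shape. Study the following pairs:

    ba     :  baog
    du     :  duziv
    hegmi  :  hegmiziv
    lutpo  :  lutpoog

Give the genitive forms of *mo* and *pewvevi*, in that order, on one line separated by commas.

moog, pewveviziv

Looking at the last vowel of each stem: -ziv when the last vowel of the stem is a high vowel (*du*, *hegmi*); -og when the last vowel of the stem is a non-high vowel (*ba*, *lutpo*).
Since the last vowel of *mo* is /o/ (a non-high vowel), it takes -og, giving *moog*.
*pewvevi* — last vowel /i/ (a high vowel) → -ziv → *pewveviziv*.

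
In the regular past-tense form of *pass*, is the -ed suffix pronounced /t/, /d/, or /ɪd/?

The stem *pass* ends in a voiceless consonant other than /t/.
The -ed suffix is realized as /ɪd/ after /t, d/; as /t/ after other voiceless consonants; and as /d/ after other voiced sounds.
So -ed on *pass* is pronounced /t/.

/t/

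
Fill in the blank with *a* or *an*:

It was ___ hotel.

a

The indefinite article is chosen by the initial *sound* of the following word, not its spelling.
*hotel* begins with the sound /h/ (h is pronounced) — a consonant sound.
So the article is *a*: It was a hotel.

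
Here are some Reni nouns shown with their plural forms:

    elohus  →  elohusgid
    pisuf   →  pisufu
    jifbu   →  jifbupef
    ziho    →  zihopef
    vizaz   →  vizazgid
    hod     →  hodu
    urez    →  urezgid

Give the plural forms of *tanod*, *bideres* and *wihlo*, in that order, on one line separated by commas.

tanodu, bideresgid, wihlopef

Looking at the final sound of each stem: -gid when the stem ends in a sibilant (*elohus*, *vizaz*, *urez*); -u when the stem ends in a non-sibilant consonant (*pisuf*, *hod*); -pef when the stem ends in a vowel (*jifbu*, *ziho*).
*tanod* — final sound /d/ (a non-sibilant consonant) → -u → *tanodu*.
The final sound of *bideres* is /s/, which is a sibilant, so the suffix is -gid, giving *bideresgid*.
Since the final sound of *wihlo* is /o/ (a vowel), it takes -pef, giving *wihlopef*.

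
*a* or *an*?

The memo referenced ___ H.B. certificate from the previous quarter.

an

The indefinite article is chosen by the initial *sound* of the following word, not its spelling.
The initialism *H.B.* is read letter by letter; the first letter, H, is pronounced /eɪtʃ/, which begins with a vowel sound.
So the article is *an*: The memo referenced an H.B. certificate from the previous quarter.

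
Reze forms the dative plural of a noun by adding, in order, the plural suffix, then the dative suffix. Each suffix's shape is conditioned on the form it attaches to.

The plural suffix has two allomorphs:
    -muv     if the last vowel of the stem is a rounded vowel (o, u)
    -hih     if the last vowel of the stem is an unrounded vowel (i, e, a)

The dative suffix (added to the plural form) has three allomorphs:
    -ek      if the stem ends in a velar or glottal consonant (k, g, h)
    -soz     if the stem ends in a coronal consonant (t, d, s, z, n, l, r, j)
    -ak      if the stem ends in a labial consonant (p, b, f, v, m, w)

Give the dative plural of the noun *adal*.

adalhihek

*adal* — last vowel /a/ (an unrounded vowel) → -hih → *adalhih*.
Since the final consonant of the plural form *adalhih* is /h/ (velar/glottal), it takes -ek, giving *adalhihek*.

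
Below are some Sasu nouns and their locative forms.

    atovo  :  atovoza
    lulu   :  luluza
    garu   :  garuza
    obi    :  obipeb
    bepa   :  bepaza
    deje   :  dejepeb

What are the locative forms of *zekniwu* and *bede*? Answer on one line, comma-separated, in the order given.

zekniwuza, bedepeb

Looking at the last vowel of each stem: -peb when the last vowel of the stem is a front vowel (*obi*, *deje*); -za when the last vowel of the stem is a back vowel (*atovo*, *lulu*, *garu*, *bepa*).
*zekniwu*: last vowel = /u/, a back vowel → -za → *zekniwuza*.
The last vowel of *bede* is /e/, which is a front vowel, so the suffix is -peb, giving *bedepeb*.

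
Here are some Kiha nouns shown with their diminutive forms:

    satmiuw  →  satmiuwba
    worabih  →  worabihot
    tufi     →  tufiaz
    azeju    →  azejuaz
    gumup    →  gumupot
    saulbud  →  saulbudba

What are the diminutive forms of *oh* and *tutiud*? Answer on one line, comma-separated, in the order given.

The alternation tracks the final sound of the stem — -ot when the stem ends in a voiceless consonant (*worabih*, *gumup*); -ba when the stem ends in a voiced consonant (*satmiuw*, *saulbud*); -az when the stem ends in a vowel (*tufi*, *azeju*).
Since the final sound of *oh* is /h/ (a voiceless consonant), it takes -ot, giving *ohot*.
*tutiud* — final sound /d/ (a voiced consonant) → -ba → *tutiudba*.

ohot, tutiudba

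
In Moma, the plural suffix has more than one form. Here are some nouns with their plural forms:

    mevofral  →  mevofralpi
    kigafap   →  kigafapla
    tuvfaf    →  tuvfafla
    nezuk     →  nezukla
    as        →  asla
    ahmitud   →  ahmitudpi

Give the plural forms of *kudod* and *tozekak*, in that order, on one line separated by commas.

The suffix is conditioned by the final consonant: -la when the stem ends in a voiceless consonant (*kigafap*, *tuvfaf*, *nezuk*, *as*); -pi when the stem ends in a voiced consonant (*mevofral*, *ahmitud*).
The final consonant of *kudod* is /d/, which is voiced, so the suffix is -pi, giving *kudodpi*.
*tozekak* — final consonant /k/ (voiceless) → -la → *tozekakla*.

kudodpi, tozekakla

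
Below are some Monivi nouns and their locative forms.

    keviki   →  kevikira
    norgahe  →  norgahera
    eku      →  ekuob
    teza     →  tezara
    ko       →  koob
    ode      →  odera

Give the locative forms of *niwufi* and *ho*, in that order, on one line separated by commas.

niwufira, hoob

The pattern is rounding harmony: -ob when the last vowel of the stem is a rounded vowel (*eku*, *ko*); -ra when the last vowel of the stem is an unrounded vowel (*keviki*, *norgahe*, *teza*, *ode*).
The last vowel of *niwufi* is /i/, which is an unrounded vowel, so the suffix is -ra, giving *niwufira*.
Since the last vowel of *ho* is /o/ (a rounded vowel), it takes -ob, giving *hoob*.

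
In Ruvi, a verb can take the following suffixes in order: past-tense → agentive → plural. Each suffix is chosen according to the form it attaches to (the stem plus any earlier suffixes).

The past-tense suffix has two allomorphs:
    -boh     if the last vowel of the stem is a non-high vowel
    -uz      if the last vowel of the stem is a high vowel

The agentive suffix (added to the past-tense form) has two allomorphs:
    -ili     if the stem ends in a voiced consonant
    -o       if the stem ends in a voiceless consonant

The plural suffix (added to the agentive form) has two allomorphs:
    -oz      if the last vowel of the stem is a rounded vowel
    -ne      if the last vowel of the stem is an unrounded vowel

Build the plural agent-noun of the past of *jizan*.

Since the last vowel of *jizan* is /a/ (a non-high vowel), it takes -boh, giving *jizanboh*.
The past-tense form *jizanboh*: final consonant = /h/, voiceless → -o → *jizanboho*.
The agentive form *jizanboho* — last vowel /o/ (a rounded vowel) → -oz → *jizanbohooz*.

jizanbohooz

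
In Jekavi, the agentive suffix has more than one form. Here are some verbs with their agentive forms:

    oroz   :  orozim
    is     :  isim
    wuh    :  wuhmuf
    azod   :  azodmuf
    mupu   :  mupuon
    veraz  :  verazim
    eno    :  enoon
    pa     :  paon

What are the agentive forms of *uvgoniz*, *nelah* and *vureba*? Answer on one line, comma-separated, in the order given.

uvgonizim, nelahmuf, vurebaon

The suffix is conditioned by the final sound: -im when the stem ends in a sibilant (*oroz*, *is*, *veraz*); -muf when the stem ends in a non-sibilant consonant (*wuh*, *azod*); -on when the stem ends in a vowel (*mupu*, *eno*, *pa*).
Since the final sound of *uvgoniz* is /z/ (a sibilant), it takes -im, giving *uvgonizim*.
The final sound of *nelah* is /h/, which is a non-sibilant consonant, so the suffix is -muf, giving *nelahmuf*.
*vureba*: final sound = /a/, a vowel → -on → *vurebaon*.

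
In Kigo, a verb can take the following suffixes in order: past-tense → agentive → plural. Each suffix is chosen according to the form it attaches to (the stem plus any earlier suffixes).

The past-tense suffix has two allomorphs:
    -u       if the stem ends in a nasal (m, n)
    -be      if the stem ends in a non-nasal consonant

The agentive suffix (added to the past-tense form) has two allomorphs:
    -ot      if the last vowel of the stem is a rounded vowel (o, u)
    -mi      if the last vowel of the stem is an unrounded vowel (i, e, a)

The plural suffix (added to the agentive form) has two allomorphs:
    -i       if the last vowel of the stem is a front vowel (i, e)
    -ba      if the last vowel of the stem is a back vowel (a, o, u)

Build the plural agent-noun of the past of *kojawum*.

kojawumuotba

*kojawum*: final consonant = /m/, a nasal → -u → *kojawumu*.
Since the last vowel of the past-tense form *kojawumu* is /u/ (a rounded vowel), it takes -ot, giving *kojawumuot*.
Since the last vowel of the agentive form *kojawumuot* is /o/ (a back vowel), it takes -ba, giving *kojawumuotba*.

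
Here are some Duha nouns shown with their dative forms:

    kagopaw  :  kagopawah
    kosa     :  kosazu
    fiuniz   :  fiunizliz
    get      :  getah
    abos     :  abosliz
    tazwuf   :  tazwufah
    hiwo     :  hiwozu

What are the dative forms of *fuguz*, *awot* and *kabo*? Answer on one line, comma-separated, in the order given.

fuguzliz, awotah, kabozu

The pattern is sibilance of the final sound: -liz when the stem ends in a sibilant (*fiuniz*, *abos*); -ah when the stem ends in a non-sibilant consonant (*kagopaw*, *get*, *tazwuf*); -zu when the stem ends in a vowel (*kosa*, *hiwo*).
*fuguz* — final sound /z/ (a sibilant) → -liz → *fuguzliz*.
*awot*: final sound = /t/, a non-sibilant consonant → -ah → *awotah*.
Since the final sound of *kabo* is /o/ (a vowel), it takes -zu, giving *kabozu*.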